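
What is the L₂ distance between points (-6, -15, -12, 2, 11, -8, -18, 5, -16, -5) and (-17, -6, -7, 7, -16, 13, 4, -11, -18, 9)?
48.6004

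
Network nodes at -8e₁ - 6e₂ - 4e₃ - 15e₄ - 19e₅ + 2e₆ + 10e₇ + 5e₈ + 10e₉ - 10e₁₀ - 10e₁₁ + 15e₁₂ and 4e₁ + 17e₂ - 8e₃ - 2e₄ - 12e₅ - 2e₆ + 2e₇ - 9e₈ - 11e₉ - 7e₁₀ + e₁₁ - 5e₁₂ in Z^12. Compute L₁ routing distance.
140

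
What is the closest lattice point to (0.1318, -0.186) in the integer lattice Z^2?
(0, 0)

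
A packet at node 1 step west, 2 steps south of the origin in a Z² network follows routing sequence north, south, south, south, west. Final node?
(-2, -4)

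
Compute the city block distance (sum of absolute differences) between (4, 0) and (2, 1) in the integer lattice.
3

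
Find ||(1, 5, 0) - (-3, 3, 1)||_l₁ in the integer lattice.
7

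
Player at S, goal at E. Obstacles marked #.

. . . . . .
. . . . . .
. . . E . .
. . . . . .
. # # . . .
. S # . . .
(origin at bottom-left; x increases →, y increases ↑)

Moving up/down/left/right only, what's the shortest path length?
7
(one shortest path: (1, 0) → (0, 0) → (0, 1) → (0, 2) → (1, 2) → (2, 2) → (3, 2) → (3, 3))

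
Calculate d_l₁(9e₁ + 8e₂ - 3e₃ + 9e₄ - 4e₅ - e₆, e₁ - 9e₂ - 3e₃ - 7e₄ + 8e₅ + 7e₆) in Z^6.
61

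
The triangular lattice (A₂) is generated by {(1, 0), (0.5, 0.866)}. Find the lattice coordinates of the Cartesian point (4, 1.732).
3b₁ + 2b₂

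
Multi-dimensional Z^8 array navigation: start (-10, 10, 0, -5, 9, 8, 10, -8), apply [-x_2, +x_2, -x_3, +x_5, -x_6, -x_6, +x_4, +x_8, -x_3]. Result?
(-10, 10, -2, -4, 10, 6, 10, -7)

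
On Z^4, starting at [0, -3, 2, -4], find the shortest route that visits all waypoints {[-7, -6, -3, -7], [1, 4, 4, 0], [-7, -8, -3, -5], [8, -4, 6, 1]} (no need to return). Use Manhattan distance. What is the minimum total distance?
70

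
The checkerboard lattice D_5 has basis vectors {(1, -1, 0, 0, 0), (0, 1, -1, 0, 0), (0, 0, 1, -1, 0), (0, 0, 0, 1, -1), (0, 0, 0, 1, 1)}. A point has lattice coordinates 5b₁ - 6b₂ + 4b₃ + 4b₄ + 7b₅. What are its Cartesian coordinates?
(5, -11, 10, 7, 3)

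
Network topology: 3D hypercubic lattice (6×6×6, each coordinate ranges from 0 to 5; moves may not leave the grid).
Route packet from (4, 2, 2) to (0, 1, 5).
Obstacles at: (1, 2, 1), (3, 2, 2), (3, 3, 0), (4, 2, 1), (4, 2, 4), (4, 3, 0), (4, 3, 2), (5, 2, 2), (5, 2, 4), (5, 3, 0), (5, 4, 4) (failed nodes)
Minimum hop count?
8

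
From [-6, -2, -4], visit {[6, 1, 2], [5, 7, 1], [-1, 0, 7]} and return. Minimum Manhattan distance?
64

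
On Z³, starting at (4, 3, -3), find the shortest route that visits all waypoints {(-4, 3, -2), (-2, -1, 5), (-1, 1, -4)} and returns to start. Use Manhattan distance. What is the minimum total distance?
42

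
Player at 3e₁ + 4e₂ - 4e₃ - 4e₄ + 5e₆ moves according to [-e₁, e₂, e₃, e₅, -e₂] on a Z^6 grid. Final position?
(2, 4, -3, -4, 1, 5)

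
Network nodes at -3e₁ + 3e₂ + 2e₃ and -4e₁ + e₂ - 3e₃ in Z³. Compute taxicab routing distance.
8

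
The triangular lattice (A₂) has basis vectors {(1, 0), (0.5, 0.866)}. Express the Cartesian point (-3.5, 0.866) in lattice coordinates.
-4b₁ + b₂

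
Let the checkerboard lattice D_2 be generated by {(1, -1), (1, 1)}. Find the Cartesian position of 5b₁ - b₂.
(4, -6)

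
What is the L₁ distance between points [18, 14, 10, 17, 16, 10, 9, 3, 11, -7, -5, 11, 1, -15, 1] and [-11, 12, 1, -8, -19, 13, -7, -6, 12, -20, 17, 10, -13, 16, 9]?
218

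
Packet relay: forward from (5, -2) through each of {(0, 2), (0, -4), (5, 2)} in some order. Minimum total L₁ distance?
15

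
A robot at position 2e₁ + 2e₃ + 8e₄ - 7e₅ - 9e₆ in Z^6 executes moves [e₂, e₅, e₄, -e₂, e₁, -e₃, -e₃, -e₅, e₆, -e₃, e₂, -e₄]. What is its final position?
(3, 1, -1, 8, -7, -8)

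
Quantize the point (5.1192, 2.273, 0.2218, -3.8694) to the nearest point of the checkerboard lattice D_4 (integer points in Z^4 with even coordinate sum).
(5, 3, 0, -4)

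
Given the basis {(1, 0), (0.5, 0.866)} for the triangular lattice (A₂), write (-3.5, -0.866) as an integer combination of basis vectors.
-3b₁ - b₂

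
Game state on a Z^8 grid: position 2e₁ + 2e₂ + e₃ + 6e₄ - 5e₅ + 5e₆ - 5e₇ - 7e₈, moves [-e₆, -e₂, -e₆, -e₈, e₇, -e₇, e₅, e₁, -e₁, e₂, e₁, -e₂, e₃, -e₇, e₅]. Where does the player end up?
(3, 1, 2, 6, -3, 3, -6, -8)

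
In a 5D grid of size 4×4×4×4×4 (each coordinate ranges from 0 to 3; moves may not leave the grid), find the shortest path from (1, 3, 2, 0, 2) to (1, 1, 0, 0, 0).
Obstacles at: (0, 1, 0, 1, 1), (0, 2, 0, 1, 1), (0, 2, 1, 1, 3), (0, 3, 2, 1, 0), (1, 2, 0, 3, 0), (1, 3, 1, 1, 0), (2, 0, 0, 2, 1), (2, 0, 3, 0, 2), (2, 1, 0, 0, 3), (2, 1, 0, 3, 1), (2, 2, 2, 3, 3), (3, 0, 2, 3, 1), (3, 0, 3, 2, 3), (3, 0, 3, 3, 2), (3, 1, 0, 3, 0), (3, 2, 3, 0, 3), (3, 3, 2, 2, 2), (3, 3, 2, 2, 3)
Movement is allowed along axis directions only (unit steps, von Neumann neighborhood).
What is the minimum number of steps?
6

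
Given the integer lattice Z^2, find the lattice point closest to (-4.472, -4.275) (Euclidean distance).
(-4, -4)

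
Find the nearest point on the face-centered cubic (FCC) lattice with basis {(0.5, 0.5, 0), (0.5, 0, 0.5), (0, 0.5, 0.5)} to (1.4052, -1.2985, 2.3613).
(1.5, -1, 2.5)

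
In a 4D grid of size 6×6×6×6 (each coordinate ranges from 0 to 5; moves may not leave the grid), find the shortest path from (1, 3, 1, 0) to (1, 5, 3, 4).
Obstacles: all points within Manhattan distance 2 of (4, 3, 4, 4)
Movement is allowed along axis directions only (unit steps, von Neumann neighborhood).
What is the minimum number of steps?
8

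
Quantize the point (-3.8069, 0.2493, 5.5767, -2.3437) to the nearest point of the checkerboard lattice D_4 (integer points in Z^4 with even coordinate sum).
(-4, 0, 6, -2)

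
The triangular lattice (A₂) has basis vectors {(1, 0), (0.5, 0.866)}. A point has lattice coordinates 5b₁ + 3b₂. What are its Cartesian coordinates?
(6.5, 2.598)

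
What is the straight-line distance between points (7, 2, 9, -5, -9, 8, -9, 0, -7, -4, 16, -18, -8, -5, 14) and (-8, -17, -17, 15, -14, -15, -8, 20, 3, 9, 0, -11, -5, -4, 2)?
57.836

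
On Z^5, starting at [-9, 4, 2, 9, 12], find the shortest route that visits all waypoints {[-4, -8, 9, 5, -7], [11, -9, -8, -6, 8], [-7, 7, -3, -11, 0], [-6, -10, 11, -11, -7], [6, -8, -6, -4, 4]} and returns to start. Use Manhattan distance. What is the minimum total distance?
224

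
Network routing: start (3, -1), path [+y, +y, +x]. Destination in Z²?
(4, 1)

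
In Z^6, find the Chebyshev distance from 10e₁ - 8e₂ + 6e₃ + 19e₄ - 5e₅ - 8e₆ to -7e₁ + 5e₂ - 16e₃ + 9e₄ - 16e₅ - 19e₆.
22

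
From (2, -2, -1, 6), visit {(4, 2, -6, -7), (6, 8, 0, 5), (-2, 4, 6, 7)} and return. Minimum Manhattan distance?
88
(one optimal route: (2, -2, -1, 6) → (4, 2, -6, -7) → (6, 8, 0, 5) → (-2, 4, 6, 7) → (2, -2, -1, 6))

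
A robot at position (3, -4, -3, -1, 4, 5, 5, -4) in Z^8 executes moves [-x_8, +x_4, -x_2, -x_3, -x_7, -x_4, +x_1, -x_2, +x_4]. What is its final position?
(4, -6, -4, 0, 4, 5, 4, -5)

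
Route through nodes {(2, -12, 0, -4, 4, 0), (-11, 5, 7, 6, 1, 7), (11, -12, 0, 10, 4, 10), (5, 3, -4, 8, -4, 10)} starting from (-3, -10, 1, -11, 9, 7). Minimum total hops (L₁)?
134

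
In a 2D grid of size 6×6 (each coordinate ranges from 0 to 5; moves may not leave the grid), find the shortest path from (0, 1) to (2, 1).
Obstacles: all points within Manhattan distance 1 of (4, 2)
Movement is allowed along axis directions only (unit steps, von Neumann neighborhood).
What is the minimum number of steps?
2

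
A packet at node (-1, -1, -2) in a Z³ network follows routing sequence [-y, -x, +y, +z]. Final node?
(-2, -1, -1)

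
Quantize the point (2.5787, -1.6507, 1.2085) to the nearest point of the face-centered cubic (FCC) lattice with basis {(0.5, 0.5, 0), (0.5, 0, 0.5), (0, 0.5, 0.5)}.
(2.5, -1.5, 1)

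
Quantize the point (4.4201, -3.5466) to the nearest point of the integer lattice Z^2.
(4, -4)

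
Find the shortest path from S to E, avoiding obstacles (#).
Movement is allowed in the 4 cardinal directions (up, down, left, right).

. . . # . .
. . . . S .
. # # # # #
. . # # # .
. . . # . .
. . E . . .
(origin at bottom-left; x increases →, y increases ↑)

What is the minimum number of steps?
10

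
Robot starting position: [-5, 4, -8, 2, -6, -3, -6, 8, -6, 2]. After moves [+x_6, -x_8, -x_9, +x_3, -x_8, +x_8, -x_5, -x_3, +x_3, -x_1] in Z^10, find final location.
(-6, 4, -7, 2, -7, -2, -6, 7, -7, 2)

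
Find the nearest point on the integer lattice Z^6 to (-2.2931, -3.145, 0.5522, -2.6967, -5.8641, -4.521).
(-2, -3, 1, -3, -6, -5)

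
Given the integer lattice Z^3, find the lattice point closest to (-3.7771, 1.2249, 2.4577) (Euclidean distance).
(-4, 1, 2)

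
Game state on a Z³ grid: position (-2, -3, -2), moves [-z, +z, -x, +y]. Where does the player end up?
(-3, -2, -2)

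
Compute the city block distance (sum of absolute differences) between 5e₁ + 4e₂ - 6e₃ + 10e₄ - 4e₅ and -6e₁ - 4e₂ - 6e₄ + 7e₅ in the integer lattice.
52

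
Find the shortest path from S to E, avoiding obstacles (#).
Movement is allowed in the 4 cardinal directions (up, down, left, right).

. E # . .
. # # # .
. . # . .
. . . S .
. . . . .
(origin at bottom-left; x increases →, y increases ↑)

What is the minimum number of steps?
7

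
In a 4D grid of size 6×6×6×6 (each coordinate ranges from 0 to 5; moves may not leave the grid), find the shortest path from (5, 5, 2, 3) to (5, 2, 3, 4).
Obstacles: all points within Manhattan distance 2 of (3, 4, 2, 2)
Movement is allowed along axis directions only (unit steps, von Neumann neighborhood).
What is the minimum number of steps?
5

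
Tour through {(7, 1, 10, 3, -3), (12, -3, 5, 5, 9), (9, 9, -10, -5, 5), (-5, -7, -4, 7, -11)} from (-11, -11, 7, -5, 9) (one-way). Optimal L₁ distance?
171
(one optimal route: (-11, -11, 7, -5, 9) → (-5, -7, -4, 7, -11) → (7, 1, 10, 3, -3) → (12, -3, 5, 5, 9) → (9, 9, -10, -5, 5))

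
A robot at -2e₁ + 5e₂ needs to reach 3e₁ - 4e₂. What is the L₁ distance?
14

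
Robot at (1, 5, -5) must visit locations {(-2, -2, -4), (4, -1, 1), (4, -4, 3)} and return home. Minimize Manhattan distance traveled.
46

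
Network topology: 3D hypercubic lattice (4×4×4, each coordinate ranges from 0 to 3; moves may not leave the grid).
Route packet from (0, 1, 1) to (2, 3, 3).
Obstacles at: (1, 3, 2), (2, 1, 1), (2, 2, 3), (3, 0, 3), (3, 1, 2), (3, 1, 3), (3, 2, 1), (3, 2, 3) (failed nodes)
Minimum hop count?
6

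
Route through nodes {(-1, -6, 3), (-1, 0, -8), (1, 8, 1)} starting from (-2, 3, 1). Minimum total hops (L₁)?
43
(one optimal route: (-2, 3, 1) → (1, 8, 1) → (-1, -6, 3) → (-1, 0, -8))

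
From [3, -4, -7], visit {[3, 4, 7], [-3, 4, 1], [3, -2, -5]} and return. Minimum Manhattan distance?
56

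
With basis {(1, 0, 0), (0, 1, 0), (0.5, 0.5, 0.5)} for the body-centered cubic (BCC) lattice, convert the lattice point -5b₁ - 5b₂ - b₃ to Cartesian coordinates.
(-5.5, -5.5, -0.5)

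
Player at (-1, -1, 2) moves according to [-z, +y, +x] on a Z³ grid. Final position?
(0, 0, 1)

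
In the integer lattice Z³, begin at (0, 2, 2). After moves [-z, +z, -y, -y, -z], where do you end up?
(0, 0, 1)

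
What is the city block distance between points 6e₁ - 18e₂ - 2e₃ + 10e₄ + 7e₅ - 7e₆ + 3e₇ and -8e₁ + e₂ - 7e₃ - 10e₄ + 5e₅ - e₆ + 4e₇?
67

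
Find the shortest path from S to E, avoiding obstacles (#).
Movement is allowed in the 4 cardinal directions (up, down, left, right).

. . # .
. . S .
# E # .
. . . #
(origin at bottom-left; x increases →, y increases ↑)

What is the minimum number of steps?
2
(one shortest path: (2, 2) → (1, 2) → (1, 1))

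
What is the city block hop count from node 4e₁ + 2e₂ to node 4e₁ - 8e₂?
10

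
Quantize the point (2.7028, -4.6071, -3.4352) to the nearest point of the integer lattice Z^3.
(3, -5, -3)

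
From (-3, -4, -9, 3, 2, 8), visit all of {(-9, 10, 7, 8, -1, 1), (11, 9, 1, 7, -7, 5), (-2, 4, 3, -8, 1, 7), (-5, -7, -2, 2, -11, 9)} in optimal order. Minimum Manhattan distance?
149
(one optimal route: (-3, -4, -9, 3, 2, 8) → (-5, -7, -2, 2, -11, 9) → (-2, 4, 3, -8, 1, 7) → (-9, 10, 7, 8, -1, 1) → (11, 9, 1, 7, -7, 5))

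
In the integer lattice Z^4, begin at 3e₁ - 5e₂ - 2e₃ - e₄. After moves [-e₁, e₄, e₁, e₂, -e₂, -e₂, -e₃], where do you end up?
(3, -6, -3, 0)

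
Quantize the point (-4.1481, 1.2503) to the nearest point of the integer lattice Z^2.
(-4, 1)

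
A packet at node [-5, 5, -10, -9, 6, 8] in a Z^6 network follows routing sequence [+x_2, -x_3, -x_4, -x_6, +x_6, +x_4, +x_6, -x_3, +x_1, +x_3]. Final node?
(-4, 6, -11, -9, 6, 9)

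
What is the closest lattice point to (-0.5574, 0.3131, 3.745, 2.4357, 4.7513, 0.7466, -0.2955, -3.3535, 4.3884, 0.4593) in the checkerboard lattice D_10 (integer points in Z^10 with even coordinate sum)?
(-1, 0, 4, 2, 5, 1, 0, -3, 4, 0)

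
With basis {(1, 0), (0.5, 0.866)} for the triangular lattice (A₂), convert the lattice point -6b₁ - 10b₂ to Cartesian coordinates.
(-11, -8.66)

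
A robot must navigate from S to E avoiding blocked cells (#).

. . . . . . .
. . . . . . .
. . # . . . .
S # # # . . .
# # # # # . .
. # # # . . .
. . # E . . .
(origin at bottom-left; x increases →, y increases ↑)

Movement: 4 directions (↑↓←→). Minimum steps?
14
(one shortest path: (0, 3) → (0, 4) → (1, 4) → (1, 5) → (2, 5) → (3, 5) → (4, 5) → (5, 5) → (5, 4) → (5, 3) → (5, 2) → (5, 1) → (4, 1) → (4, 0) → (3, 0))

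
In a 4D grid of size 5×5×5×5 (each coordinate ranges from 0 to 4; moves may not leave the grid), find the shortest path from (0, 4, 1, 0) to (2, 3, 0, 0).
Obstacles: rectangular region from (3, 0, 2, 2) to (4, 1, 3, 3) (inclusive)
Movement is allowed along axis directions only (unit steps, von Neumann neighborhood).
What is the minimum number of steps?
4
(one shortest path: (0, 4, 1, 0) → (1, 4, 1, 0) → (2, 4, 1, 0) → (2, 3, 1, 0) → (2, 3, 0, 0))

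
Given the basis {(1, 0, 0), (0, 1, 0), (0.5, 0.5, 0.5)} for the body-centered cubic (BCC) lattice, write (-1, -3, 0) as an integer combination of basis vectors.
-b₁ - 3b₂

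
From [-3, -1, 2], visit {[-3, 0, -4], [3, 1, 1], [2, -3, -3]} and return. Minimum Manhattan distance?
34
(one optimal route: (-3, -1, 2) → (-3, 0, -4) → (2, -3, -3) → (3, 1, 1) → (-3, -1, 2))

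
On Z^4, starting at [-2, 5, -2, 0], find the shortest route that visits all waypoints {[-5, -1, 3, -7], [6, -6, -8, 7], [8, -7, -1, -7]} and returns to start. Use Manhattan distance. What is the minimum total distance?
100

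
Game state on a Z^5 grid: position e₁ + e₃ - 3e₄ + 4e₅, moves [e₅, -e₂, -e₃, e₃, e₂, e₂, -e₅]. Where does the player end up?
(1, 1, 1, -3, 4)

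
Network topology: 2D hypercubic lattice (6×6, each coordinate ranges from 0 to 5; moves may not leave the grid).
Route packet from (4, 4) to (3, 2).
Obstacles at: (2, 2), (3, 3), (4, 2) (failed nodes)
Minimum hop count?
7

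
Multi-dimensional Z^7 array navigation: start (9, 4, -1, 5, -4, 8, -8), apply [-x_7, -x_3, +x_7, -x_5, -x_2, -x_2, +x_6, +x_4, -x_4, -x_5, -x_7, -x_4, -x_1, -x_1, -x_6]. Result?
(7, 2, -2, 4, -6, 8, -9)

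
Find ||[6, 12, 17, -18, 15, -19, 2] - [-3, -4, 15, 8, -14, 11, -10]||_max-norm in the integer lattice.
30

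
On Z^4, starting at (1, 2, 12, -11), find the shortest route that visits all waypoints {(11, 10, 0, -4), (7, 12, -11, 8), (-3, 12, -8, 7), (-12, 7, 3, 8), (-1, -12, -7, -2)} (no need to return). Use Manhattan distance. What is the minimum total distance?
156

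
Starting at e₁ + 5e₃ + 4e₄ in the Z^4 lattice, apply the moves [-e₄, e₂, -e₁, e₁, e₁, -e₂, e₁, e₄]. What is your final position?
(3, 0, 5, 4)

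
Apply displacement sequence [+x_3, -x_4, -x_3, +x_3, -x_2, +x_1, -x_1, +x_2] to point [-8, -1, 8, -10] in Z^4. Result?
(-8, -1, 9, -11)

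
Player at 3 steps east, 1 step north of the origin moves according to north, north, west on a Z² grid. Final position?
(2, 3)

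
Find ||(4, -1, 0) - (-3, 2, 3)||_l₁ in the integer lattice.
13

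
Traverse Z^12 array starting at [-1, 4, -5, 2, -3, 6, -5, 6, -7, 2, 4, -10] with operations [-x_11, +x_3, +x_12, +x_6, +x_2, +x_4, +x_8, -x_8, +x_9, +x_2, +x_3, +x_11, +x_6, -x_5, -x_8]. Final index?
(-1, 6, -3, 3, -4, 8, -5, 5, -6, 2, 4, -9)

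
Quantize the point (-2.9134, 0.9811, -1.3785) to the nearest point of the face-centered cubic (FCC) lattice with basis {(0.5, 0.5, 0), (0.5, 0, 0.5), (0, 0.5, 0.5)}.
(-3, 1, -1)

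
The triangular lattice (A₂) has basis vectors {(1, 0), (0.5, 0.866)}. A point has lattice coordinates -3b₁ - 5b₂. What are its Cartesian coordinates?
(-5.5, -4.33)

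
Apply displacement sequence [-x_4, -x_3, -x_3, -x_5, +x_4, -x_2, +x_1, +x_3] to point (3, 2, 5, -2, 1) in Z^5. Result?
(4, 1, 4, -2, 0)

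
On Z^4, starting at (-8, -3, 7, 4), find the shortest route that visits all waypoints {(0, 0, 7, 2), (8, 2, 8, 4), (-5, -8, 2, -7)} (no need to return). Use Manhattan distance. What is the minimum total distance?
62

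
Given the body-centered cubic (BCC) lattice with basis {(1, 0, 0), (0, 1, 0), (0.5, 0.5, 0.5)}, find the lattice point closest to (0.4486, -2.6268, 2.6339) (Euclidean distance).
(0.5, -2.5, 2.5)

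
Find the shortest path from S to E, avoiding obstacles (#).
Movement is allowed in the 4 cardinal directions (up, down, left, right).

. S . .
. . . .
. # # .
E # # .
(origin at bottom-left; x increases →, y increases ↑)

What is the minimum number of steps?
4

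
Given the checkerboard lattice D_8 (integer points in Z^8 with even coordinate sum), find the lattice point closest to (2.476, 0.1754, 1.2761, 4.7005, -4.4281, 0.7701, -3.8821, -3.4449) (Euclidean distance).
(2, 0, 1, 5, -4, 1, -4, -3)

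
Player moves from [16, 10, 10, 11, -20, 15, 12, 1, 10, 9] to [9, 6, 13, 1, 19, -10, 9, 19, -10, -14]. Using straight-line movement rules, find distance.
59.8498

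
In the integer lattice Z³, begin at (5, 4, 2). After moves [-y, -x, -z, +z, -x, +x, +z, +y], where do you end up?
(4, 4, 3)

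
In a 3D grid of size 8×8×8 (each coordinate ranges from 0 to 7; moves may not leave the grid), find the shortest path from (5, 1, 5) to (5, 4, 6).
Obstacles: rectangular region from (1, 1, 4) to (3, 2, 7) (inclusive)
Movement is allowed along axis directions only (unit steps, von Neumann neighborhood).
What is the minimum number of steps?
4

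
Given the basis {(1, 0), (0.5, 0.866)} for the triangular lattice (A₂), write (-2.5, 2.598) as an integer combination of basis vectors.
-4b₁ + 3b₂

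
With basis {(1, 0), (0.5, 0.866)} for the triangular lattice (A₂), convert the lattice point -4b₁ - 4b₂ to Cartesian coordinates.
(-6, -3.464)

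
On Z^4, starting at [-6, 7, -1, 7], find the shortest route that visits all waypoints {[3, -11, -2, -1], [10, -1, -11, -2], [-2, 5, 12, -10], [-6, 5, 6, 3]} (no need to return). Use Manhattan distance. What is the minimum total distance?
107
(one optimal route: (-6, 7, -1, 7) → (-6, 5, 6, 3) → (-2, 5, 12, -10) → (3, -11, -2, -1) → (10, -1, -11, -2))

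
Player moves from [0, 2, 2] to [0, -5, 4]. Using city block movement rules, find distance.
9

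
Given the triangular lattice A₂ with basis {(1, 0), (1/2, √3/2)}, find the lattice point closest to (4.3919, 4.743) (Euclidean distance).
(4.5, 4.33)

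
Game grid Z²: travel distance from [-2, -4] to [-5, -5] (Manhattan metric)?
4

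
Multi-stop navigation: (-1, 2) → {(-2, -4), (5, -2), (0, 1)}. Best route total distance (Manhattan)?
18
(one optimal route: (-1, 2) → (0, 1) → (-2, -4) → (5, -2))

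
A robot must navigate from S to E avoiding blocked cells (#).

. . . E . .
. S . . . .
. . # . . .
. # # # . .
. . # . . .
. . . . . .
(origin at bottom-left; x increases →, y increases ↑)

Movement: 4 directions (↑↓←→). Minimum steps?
3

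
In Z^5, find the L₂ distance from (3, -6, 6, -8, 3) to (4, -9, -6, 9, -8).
23.7487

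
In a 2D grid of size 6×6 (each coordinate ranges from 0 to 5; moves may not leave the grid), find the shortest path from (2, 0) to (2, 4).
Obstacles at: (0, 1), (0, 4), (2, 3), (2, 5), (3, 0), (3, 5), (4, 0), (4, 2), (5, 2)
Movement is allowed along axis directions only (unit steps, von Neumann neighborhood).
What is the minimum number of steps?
6
(one shortest path: (2, 0) → (1, 0) → (1, 1) → (1, 2) → (1, 3) → (1, 4) → (2, 4))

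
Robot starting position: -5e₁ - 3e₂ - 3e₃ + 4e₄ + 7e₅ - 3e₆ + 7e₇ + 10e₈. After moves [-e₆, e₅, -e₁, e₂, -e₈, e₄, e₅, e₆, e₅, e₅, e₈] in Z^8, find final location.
(-6, -2, -3, 5, 11, -3, 7, 10)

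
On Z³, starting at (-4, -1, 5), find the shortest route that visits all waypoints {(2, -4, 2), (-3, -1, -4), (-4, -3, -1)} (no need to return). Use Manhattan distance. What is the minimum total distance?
26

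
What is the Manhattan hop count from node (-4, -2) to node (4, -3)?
9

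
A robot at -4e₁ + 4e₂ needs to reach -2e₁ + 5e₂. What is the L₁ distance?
3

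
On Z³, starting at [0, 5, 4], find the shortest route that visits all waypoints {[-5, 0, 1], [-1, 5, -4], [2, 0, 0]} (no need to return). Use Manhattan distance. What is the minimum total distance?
29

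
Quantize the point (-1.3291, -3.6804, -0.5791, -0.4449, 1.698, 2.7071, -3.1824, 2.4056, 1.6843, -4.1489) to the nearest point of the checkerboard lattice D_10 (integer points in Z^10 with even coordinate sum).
(-1, -4, -1, 0, 2, 3, -3, 2, 2, -4)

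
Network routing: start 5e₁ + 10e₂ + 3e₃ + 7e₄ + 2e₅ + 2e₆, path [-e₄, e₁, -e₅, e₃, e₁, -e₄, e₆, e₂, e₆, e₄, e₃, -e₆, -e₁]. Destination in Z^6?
(6, 11, 5, 6, 1, 3)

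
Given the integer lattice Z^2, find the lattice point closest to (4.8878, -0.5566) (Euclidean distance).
(5, -1)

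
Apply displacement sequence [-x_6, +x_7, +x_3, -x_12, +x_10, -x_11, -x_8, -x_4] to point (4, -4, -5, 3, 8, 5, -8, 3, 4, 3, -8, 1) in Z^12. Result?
(4, -4, -4, 2, 8, 4, -7, 2, 4, 4, -9, 0)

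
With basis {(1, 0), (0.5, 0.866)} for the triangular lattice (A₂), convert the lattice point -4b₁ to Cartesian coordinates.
(-4, 0)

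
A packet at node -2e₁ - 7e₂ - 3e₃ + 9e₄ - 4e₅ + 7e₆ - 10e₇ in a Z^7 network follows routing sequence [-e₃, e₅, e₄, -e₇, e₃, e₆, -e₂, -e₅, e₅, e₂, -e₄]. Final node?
(-2, -7, -3, 9, -3, 8, -11)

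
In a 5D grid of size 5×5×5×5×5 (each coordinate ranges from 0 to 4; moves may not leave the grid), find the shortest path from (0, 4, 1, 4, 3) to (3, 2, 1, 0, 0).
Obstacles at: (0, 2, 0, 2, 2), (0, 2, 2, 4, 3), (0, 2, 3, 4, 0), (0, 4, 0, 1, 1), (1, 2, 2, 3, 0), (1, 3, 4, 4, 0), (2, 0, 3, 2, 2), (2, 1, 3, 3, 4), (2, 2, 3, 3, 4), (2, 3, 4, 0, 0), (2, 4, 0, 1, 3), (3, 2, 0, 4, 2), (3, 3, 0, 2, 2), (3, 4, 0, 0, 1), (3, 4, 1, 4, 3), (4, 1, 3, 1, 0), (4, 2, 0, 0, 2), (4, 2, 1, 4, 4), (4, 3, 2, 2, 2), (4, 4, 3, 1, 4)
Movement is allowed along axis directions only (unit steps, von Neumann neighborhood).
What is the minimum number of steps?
12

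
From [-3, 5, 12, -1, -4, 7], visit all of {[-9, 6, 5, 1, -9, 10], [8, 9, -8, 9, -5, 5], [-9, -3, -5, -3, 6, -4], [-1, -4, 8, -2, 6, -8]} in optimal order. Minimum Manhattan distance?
165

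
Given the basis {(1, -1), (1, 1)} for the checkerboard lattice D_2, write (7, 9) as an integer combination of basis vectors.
-b₁ + 8b₂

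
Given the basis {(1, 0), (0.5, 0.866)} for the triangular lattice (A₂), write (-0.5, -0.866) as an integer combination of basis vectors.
-b₂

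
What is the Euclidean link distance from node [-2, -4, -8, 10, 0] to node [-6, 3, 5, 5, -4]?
16.5831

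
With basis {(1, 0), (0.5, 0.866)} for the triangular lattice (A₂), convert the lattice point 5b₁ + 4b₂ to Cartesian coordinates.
(7, 3.464)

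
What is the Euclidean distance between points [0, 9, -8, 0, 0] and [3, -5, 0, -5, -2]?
17.2627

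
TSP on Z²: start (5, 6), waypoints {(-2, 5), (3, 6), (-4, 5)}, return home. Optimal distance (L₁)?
20
(one optimal route: (5, 6) → (-2, 5) → (-4, 5) → (3, 6) → (5, 6))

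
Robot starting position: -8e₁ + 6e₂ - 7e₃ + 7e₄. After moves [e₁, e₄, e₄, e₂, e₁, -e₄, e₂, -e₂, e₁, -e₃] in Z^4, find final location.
(-5, 7, -8, 8)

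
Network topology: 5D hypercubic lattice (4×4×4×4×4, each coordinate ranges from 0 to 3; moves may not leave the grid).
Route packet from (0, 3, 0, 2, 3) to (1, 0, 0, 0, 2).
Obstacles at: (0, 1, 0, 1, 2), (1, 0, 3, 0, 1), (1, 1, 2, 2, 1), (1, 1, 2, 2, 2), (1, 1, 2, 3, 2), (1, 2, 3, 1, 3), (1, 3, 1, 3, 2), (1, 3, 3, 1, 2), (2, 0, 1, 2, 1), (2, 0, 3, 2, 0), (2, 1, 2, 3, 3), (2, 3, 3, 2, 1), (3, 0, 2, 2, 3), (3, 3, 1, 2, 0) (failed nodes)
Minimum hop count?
7
(one shortest path: (0, 3, 0, 2, 3) → (1, 3, 0, 2, 3) → (1, 2, 0, 2, 3) → (1, 1, 0, 2, 3) → (1, 0, 0, 2, 3) → (1, 0, 0, 1, 3) → (1, 0, 0, 0, 3) → (1, 0, 0, 0, 2))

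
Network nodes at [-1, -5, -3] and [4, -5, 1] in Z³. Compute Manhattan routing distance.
9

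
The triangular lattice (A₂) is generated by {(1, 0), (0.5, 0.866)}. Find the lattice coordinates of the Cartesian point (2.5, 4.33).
5b₂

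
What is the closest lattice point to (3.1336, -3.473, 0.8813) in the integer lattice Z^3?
(3, -3, 1)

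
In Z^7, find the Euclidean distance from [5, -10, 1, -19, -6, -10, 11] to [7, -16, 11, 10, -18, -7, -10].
39.6863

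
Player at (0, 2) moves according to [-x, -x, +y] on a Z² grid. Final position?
(-2, 3)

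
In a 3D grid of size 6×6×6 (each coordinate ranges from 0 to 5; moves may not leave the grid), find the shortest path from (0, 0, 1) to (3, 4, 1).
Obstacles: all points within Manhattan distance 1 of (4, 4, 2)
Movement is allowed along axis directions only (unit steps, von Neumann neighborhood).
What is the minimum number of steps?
7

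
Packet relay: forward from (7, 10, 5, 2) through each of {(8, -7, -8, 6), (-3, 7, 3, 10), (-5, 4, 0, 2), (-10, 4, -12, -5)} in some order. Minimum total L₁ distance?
107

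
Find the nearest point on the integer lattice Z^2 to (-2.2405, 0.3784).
(-2, 0)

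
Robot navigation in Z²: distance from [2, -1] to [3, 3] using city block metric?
5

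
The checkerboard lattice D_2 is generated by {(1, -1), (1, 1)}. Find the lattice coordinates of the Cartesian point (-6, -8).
b₁ - 7b₂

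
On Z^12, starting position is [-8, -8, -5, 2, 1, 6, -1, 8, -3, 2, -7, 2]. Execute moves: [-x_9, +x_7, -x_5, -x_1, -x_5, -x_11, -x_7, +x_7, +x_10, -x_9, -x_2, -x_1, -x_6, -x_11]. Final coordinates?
(-10, -9, -5, 2, -1, 5, 0, 8, -5, 3, -9, 2)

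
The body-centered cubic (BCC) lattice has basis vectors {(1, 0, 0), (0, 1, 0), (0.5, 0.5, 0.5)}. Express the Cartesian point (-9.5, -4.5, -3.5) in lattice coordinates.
-6b₁ - b₂ - 7b₃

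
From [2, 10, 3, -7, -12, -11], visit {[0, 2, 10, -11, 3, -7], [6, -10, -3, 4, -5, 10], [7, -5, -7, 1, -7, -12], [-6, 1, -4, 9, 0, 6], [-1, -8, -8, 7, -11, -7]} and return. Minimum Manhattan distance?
246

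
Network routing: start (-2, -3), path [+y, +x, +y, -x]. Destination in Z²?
(-2, -1)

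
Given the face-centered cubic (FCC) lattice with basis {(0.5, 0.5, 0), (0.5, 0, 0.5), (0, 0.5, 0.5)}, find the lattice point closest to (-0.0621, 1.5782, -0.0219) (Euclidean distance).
(0, 2, 0)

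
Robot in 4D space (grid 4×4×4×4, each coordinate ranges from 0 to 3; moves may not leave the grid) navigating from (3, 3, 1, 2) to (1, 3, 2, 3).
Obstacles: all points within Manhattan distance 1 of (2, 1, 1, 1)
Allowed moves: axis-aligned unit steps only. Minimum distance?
4
(one shortest path: (3, 3, 1, 2) → (2, 3, 1, 2) → (1, 3, 1, 2) → (1, 3, 2, 2) → (1, 3, 2, 3))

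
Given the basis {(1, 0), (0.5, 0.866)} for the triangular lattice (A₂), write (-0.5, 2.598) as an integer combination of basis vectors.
-2b₁ + 3b₂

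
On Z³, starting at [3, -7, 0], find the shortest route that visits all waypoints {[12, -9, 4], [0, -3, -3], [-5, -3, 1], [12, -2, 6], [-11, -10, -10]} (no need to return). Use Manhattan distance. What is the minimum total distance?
79
(one optimal route: (3, -7, 0) → (12, -9, 4) → (12, -2, 6) → (0, -3, -3) → (-5, -3, 1) → (-11, -10, -10))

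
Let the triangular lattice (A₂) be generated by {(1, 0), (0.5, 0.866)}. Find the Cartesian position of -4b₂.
(-2, -3.464)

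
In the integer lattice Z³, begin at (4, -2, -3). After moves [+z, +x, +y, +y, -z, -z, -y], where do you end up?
(5, -1, -4)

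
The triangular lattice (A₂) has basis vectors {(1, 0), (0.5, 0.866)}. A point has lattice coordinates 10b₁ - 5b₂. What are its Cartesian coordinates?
(7.5, -4.33)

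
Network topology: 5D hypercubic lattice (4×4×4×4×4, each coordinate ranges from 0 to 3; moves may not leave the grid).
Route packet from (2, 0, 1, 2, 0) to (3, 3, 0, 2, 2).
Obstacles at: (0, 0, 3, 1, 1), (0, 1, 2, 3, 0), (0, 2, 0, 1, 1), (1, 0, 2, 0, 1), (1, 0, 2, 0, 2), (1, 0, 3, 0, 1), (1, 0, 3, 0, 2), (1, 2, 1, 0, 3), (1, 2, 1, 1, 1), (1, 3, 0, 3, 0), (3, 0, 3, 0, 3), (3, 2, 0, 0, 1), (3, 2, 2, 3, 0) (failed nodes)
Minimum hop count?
7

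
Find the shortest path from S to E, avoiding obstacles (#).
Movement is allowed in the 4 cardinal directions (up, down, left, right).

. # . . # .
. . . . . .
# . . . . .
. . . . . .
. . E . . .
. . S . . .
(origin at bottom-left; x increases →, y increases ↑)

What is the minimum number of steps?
1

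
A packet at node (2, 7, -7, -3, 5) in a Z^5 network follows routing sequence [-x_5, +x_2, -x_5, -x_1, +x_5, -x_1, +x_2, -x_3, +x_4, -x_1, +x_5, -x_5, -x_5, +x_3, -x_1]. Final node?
(-2, 9, -7, -2, 3)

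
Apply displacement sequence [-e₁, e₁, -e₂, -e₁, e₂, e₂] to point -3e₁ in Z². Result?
(-4, 1)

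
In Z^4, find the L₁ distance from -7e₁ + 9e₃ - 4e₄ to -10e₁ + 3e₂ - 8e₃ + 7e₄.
34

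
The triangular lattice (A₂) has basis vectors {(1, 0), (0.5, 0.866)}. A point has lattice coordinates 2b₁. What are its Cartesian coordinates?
(2, 0)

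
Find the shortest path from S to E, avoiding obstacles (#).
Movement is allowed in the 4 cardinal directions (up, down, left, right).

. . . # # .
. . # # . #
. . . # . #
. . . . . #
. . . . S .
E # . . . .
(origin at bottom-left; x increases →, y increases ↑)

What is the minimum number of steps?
5
(one shortest path: (4, 1) → (3, 1) → (2, 1) → (1, 1) → (0, 1) → (0, 0))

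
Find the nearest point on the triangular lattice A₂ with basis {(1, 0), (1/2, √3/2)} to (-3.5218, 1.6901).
(-4, 1.732)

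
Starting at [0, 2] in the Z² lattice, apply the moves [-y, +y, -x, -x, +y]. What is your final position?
(-2, 3)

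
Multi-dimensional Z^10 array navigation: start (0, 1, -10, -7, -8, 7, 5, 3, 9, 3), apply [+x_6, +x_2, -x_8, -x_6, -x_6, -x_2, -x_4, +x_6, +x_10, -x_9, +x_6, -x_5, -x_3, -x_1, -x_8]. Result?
(-1, 1, -11, -8, -9, 8, 5, 1, 8, 4)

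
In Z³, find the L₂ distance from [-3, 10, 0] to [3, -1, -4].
13.1529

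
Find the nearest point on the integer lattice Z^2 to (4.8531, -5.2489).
(5, -5)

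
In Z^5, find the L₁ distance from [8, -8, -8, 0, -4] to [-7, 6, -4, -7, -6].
42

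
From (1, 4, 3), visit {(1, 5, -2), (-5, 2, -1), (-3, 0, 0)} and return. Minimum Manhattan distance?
32
(one optimal route: (1, 4, 3) → (1, 5, -2) → (-5, 2, -1) → (-3, 0, 0) → (1, 4, 3))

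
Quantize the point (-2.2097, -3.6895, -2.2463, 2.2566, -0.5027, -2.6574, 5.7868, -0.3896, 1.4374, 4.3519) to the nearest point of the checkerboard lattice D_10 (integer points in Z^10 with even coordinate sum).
(-2, -4, -2, 2, 0, -3, 6, 0, 1, 4)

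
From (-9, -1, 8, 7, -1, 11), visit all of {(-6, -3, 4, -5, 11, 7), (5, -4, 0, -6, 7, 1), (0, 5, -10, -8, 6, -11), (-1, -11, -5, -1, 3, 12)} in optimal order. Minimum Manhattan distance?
149
(one optimal route: (-9, -1, 8, 7, -1, 11) → (-1, -11, -5, -1, 3, 12) → (-6, -3, 4, -5, 11, 7) → (5, -4, 0, -6, 7, 1) → (0, 5, -10, -8, 6, -11))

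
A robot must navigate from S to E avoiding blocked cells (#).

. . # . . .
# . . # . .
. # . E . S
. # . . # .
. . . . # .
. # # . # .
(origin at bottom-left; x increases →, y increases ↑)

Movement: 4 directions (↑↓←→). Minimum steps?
2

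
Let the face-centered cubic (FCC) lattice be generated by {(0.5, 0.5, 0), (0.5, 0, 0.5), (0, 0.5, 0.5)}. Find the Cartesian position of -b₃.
(0, -0.5, -0.5)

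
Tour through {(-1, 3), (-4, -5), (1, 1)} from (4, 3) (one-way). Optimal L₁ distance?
20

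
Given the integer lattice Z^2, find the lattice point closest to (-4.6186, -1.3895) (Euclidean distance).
(-5, -1)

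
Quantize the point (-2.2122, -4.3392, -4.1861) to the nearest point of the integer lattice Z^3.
(-2, -4, -4)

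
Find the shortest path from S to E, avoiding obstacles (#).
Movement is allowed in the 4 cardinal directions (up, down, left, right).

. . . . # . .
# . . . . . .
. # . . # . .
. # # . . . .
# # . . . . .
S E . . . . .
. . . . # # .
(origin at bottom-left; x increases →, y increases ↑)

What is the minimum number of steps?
1
(one shortest path: (0, 1) → (1, 1))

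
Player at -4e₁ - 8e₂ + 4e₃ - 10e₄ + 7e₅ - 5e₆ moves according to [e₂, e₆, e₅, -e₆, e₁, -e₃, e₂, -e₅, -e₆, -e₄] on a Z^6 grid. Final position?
(-3, -6, 3, -11, 7, -6)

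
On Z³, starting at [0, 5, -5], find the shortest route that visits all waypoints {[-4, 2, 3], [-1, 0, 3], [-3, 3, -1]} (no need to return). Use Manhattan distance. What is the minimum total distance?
20
(one optimal route: (0, 5, -5) → (-3, 3, -1) → (-4, 2, 3) → (-1, 0, 3))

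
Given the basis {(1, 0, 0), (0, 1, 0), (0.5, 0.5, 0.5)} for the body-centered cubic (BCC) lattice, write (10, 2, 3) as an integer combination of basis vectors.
7b₁ - b₂ + 6b₃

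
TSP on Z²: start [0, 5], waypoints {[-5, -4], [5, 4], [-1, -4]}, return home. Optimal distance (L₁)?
38
(one optimal route: (0, 5) → (-5, -4) → (-1, -4) → (5, 4) → (0, 5))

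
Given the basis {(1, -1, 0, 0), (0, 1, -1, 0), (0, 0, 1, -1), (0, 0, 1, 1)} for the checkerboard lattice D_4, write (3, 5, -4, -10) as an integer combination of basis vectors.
3b₁ + 8b₂ + 7b₃ - 3b₄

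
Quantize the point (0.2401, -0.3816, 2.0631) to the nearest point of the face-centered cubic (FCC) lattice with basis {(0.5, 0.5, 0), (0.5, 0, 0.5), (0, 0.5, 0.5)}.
(0.5, -0.5, 2)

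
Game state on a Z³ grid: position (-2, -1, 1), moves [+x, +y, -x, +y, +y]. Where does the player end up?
(-2, 2, 1)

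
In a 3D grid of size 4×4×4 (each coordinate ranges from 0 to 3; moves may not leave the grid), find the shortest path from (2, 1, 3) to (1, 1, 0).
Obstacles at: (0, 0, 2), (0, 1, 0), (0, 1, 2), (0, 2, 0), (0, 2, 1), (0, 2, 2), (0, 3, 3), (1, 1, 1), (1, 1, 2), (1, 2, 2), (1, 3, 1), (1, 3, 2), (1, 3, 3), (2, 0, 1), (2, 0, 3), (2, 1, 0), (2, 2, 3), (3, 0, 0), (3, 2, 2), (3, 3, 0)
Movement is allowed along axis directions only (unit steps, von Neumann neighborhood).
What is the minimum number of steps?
6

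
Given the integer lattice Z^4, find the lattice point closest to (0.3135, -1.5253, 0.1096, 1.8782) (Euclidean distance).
(0, -2, 0, 2)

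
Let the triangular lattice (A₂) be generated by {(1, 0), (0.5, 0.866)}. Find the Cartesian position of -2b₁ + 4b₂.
(0, 3.464)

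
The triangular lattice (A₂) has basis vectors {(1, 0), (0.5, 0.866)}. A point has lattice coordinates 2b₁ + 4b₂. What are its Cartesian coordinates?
(4, 3.464)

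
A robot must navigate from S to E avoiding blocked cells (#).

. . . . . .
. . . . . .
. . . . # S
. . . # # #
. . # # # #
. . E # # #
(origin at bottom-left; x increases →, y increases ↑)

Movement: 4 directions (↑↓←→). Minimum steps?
10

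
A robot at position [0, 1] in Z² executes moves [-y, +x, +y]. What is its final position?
(1, 1)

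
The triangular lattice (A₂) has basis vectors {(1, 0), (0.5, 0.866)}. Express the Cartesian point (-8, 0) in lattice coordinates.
-8b₁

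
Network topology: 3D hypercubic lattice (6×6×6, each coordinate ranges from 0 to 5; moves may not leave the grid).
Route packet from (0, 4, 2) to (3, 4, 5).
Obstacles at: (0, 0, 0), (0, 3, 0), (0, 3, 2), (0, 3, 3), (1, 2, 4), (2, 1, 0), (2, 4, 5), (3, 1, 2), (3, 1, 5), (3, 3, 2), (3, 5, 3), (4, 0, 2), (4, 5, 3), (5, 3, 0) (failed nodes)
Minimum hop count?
6
(one shortest path: (0, 4, 2) → (1, 4, 2) → (2, 4, 2) → (3, 4, 2) → (3, 4, 3) → (3, 4, 4) → (3, 4, 5))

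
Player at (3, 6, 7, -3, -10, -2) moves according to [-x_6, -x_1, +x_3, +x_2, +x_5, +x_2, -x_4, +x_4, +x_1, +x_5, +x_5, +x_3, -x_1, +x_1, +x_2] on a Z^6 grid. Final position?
(3, 9, 9, -3, -7, -3)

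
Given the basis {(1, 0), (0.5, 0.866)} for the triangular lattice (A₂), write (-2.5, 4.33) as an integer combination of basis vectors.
-5b₁ + 5b₂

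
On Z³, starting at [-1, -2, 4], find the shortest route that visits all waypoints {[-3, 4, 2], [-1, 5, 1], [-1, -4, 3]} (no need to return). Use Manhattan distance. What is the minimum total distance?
18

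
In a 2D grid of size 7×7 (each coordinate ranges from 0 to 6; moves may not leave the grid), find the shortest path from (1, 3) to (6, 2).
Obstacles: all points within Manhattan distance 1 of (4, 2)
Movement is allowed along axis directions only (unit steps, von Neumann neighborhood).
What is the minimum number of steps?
8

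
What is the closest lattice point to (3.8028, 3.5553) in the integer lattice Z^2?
(4, 4)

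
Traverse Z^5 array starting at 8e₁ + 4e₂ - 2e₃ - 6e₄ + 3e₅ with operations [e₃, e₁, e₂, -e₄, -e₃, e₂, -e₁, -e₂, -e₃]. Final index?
(8, 5, -3, -7, 3)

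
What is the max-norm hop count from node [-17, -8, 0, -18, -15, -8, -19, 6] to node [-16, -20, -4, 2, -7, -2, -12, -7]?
20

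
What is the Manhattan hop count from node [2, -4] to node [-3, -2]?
7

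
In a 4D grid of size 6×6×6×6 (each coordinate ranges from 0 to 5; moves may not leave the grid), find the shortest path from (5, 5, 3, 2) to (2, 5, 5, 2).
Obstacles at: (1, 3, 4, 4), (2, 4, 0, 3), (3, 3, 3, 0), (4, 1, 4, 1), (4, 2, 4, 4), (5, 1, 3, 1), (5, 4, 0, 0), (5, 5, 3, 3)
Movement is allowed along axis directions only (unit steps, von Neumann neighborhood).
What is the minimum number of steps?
5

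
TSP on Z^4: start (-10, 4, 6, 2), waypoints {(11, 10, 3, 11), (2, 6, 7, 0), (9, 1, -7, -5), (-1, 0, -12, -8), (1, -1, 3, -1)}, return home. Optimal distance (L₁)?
148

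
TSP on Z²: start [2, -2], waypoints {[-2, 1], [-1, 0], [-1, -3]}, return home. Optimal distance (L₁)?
16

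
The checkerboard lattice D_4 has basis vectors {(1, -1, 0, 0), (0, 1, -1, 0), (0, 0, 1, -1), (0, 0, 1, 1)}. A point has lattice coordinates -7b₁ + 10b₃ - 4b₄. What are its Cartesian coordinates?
(-7, 7, 6, -14)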